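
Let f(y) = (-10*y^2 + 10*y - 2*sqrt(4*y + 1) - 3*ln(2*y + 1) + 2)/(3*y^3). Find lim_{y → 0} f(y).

Substitution gives 0/0; apply L'Hôpital's rule 3 times.
After differentiating numerator and denominator 3 times the quotient is (-48/(4*y + 1)^(5/2) - 48/(2*y + 1)^3)/(18); at y = 0 this is -16/3.

-16/3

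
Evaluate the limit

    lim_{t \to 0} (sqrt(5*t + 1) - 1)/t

Substitution gives 0/0. Multiply numerator and denominator by the conjugate √(1 + 5t) + √1.
The numerator becomes (1 + 5t) − 1 = 5t, so the expression simplifies to 5/(√(1 + 5t) + √1).
Letting t → 0 gives 5/(2√1) = 5/2.

5/2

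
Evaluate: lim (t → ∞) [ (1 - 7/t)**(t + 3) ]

e^(-7)

Write it as [(1 - 7/t)^t]^(1) · (1 - 7/t)^(3). The bracketed term tends to e^(-7) and the second factor to 1, so the limit is e^(-7).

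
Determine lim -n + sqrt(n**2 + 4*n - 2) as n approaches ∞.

2

An ∞ − ∞ form. Rationalising with the conjugate, the difference becomes (4n - 2) / (√(n^2 + 4*n - 2) + n).
For large n the denominator behaves like 2·n, so the quotient tends to 4/2 = 2.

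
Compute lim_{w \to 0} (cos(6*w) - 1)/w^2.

Direct substitution gives 0/0.
Apply L'Hôpital: lim (-6*sin(6*w))/(2*w), still 0/0.
After 2 applications of L'Hôpital's rule the quotient is (-36*cos(6*w))/(2); substituting w = 0 gives -18.

-18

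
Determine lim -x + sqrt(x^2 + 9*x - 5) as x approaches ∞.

9/2

An ∞ − ∞ form. Rationalising with the conjugate, the difference becomes (9x - 5) / (√(x^2 + 9*x - 5) + x).
For large x the denominator behaves like 2·x, so the quotient tends to 9/2 = 9/2.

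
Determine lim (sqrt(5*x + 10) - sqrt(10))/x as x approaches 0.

√(10)/4

Substitution gives 0/0. Multiply numerator and denominator by the conjugate √(10 + 5x) + √10.
The numerator becomes (10 + 5x) − 10 = 5x, so the expression simplifies to 5/(√(10 + 5x) + √10).
Letting x → 0 gives 5/(2√10) = √(10)/4.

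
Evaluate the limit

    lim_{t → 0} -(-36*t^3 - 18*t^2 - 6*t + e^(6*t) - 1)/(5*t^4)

-54/5

Direct substitution gives 0/0.
Apply L'Hôpital: lim (-108*t^2 - 36*t + 6*e^(6*t) - 6)/(-20*t^3), still 0/0.
Apply L'Hôpital: lim (-216*t + 36*e^(6*t) - 36)/(-60*t^2), still 0/0.
Apply L'Hôpital: lim (216*e^(6*t) - 216)/(-120*t), still 0/0.
After 4 applications of L'Hôpital's rule the quotient is (1296*e^(6*t))/(-120); substituting t = 0 gives -54/5.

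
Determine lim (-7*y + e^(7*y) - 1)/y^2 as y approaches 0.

Direct substitution gives 0/0.
Apply L'Hôpital: lim (7*e^(7*y) - 7)/(2*y), still 0/0.
After 2 applications of L'Hôpital's rule the quotient is (49*e^(7*y))/(2); substituting y = 0 gives 49/2.

49/2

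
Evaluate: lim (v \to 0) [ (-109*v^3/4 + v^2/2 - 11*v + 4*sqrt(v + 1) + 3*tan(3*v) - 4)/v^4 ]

Substitution gives 0/0 (the numerator vanishes to order 4).
Expand each term to order v^4: the coefficient of v^4 in 4·√(1 + v) is -5/32 and in 3·tan(3v) is 0.
Lower-order terms cancel with the polynomial part, so the numerator is (-5/32)·v^4 + o(v^4), and the limit is (-5/32)/(1) = -5/32.

-5/32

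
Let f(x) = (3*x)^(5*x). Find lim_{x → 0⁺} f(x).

Base → 0⁺ and exponent → 0⁺: a 0^0 form.
Take logs: 5x·ln(3x). This is 0·(−∞); rewriting as ln(3x)/(1/(5x)) and applying L'Hôpital gives 0.
Hence the limit is e^0 = 1.

1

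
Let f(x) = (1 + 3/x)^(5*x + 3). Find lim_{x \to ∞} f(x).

e^(15)

Let L be the limit and take ln: ln L = lim (5x + 3)·ln(1 + 3/x) = lim (5x + 3)·(3/x + O(1/x²)) = 15.
Hence L = e^(15).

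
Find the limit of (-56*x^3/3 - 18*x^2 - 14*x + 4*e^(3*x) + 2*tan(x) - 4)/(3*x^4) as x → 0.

9/2

Substitution gives 0/0 (the numerator vanishes to order 4).
Expand each term to order x^4: the coefficient of x^4 in 4·e^(3x) is 27/2 and in 2·tan(x) is 0.
Lower-order terms cancel with the polynomial part, so the numerator is (27/2)·x^4 + o(x^4), and the limit is (27/2)/(3) = 9/2.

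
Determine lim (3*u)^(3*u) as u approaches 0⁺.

1

Base → 0⁺ and exponent → 0⁺: a 0^0 form.
Take logs: 3u·ln(3u). This is 0·(−∞); rewriting as ln(3u)/(1/(3u)) and applying L'Hôpital gives 0.
Hence the limit is e^0 = 1.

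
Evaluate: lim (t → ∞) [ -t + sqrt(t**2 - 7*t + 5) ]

An ∞ − ∞ form. Rationalising with the conjugate, the difference becomes (-7t + 5) / (√(t^2 - 7*t + 5) + t).
For large t the denominator behaves like 2·t, so the quotient tends to -7/2 = -7/2.

-7/2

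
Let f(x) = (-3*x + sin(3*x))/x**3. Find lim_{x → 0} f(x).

Direct substitution gives 0/0.
Apply L'Hôpital: lim (3*cos(3*x) - 3)/(3*x^2), still 0/0.
Apply L'Hôpital: lim (-9*sin(3*x))/(6*x), still 0/0.
After 3 applications of L'Hôpital's rule the quotient is (-27*cos(3*x))/(6); substituting x = 0 gives -9/2.

-9/2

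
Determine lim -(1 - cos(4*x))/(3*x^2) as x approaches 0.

Substitution gives 0/0.
Use (1 − cos u)/u² → 1/2 with u = 4x: the limit is 4²/(2·(-3)) = -8/3.

-8/3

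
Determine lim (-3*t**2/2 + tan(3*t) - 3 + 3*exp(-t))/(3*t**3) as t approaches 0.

Substitution gives 0/0 (the numerator vanishes to order 3).
Expand each term to order t^3: the coefficient of t^3 in 3·e^(-t) is -1/2 and in tan(3t) is 9.
Lower-order terms cancel with the polynomial part, so the numerator is (17/2)·t^3 + o(t^3), and the limit is (17/2)/(3) = 17/6.

17/6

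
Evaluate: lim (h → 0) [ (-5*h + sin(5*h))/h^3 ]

-125/6

Direct substitution gives 0/0.
Apply L'Hôpital: lim (5*cos(5*h) - 5)/(3*h^2), still 0/0.
Apply L'Hôpital: lim (-25*sin(5*h))/(6*h), still 0/0.
After 3 applications of L'Hôpital's rule the quotient is (-125*cos(5*h))/(6); substituting h = 0 gives -125/6.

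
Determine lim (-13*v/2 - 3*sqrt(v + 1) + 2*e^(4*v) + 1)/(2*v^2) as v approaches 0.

Substitution gives 0/0; apply L'Hôpital's rule 2 times.
After differentiating numerator and denominator 2 times the quotient is (32*e^(4*v) + 3/(4*(v + 1)^(3/2)))/(4); at v = 0 this is 131/16.

131/16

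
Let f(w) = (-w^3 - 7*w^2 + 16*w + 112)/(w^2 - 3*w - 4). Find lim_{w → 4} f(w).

At w = 4 both the top and bottom vanish — a removable singularity. Factoring out (w - 4) from each leaves (-w^2 - 11*w - 28)/(w + 1), which at w = 4 equals -88/5.

-88/5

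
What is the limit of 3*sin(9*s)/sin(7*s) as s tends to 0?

27/7

Substitution gives 0/0.
Divide numerator and denominator by s: sin(9s)/s → 9 and sin(7s)/s → 7, so the limit is 3·9/7 = 27/7.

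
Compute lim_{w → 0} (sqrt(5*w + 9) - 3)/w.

5/6

Substitution gives 0/0. Multiply numerator and denominator by the conjugate √(9 + 5w) + √9.
The numerator becomes (9 + 5w) − 9 = 5w, so the expression simplifies to 5/(√(9 + 5w) + √9).
Letting w → 0 gives 5/(2√9) = 5/6.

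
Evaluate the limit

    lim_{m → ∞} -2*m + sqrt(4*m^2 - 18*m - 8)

-9/2

An ∞ − ∞ form. Rationalising with the conjugate, the difference becomes (-18m - 8) / (√(4*m^2 - 18*m - 8) + 2m).
For large m the denominator behaves like 2·2m, so the quotient tends to -18/4 = -9/2.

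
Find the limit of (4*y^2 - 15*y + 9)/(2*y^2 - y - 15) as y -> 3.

Since y = 3 makes numerator and denominator zero, (y - 3) divides both.
Cancelling it gives (4*y - 3)/(2*y + 5); now plug in y = 3 to get 9/11.

9/11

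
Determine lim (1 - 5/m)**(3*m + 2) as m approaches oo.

e^(-15)

The base → 1 and the exponent → ∞: a 1^∞ form.
Take logarithms: (3m + 2)·ln(1 - 5/m). Since ln(1+u) ~ u for small u, this behaves like (3m)·(-5/m) → -15.
So the limit is e^(-15).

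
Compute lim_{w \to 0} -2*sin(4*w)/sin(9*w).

-8/9

Substitution gives 0/0.
Divide numerator and denominator by w: sin(4w)/w → 4 and sin(9w)/w → 9, so the limit is -2·4/9 = -8/9.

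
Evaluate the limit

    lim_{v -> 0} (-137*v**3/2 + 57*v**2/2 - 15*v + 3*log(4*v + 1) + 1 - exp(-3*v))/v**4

-1563/8

Substitution gives 0/0; apply L'Hôpital's rule 4 times.
After differentiating numerator and denominator 4 times the quotient is (-81*e^(-3*v) - 4608/(4*v + 1)^4)/(24); at v = 0 this is -1563/8.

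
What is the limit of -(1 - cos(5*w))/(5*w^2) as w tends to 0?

-5/2

Substitution gives 0/0.
Use (1 − cos u)/u² → 1/2 with u = 5w: the limit is 5²/(2·(-5)) = -5/2.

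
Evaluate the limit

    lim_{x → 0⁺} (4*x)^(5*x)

1

Base → 0⁺ and exponent → 0⁺: a 0^0 form.
Take logs: 5x·ln(4x). This is 0·(−∞); rewriting as ln(4x)/(1/(5x)) and applying L'Hôpital gives 0.
Hence the limit is e^0 = 1.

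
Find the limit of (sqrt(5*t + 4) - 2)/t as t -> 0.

5/4

A 0/0 form; rationalise with √(4 + 5t) + √4. This collapses the numerator to 5t, leaving 5/(√(4 + 5t) + √4) → 5/(2√4) = 5/4.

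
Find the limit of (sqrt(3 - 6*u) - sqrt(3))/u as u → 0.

-√(3)

A 0/0 form; rationalise with √(3 - 6u) + √3. This collapses the numerator to -6u, leaving -6/(√(3 - 6u) + √3) → -6/(2√3) = -√(3).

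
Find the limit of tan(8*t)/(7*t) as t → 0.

8/7

Substitution gives 0/0.
Since tan(u)/u → 1 as u → 0, tan(8t)/(8t) → 1 and the limit is 8/7.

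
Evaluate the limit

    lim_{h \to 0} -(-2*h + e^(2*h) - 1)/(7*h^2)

-2/7

Direct substitution gives 0/0.
Apply L'Hôpital: lim (2*e^(2*h) - 2)/(-14*h), still 0/0.
After 2 applications of L'Hôpital's rule the quotient is (4*e^(2*h))/(-14); substituting h = 0 gives -2/7.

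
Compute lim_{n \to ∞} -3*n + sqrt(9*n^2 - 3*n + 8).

This has the form ∞ − ∞. Multiply and divide by the conjugate √(9*n^2 - 3*n + 8) + 3n.
That gives (-3n + 8) / (√(9*n^2 - 3*n + 8) + 3n).
Divide numerator and denominator by n: the limit is -3/(2·3) = -1/2.

-1/2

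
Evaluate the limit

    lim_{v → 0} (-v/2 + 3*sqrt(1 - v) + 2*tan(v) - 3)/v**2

Substitution gives 0/0 (the numerator vanishes to order 2).
Expand each term to order v^2: the coefficient of v^2 in 3·√(1 - v) is -3/8 and in 2·tan(v) is 0.
Lower-order terms cancel with the polynomial part, so the numerator is (-3/8)·v^2 + o(v^2), and the limit is (-3/8)/(1) = -3/8.

-3/8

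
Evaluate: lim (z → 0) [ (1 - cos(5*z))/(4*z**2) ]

25/8

Substitution gives 0/0.
Use (1 − cos u)/u² → 1/2 with u = 5z: the limit is 5²/(2·4) = 25/8.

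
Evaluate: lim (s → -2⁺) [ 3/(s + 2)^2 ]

As s → -2⁺, (s + 2) → 0⁺, so (s + 2)^2 → 0⁺ and 3/(s + 2)^2 → ∞.

∞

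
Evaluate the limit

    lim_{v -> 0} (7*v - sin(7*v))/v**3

343/6

Direct substitution gives 0/0.
Apply L'Hôpital: lim (7 - 7*cos(7*v))/(3*v^2), still 0/0.
Apply L'Hôpital: lim (49*sin(7*v))/(6*v), still 0/0.
After 3 applications of L'Hôpital's rule the quotient is (343*cos(7*v))/(6); substituting v = 0 gives 343/6.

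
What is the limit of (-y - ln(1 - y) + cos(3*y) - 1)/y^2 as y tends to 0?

Substitution gives 0/0 (the numerator vanishes to order 2).
Expand each term to order y^2: the coefficient of y^2 in cos(3y) is -9/2 and in −ln(1 - y) is 1/2.
Lower-order terms cancel with the polynomial part, so the numerator is (-4)·y^2 + o(y^2), and the limit is (-4)/(1) = -4.

-4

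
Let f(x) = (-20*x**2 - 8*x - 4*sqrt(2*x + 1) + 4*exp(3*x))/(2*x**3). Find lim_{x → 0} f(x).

8

Substitution gives 0/0 (the numerator vanishes to order 3).
Expand each term to order x^3: the coefficient of x^3 in 4·e^(3x) is 18 and in -4·√(1 + 2x) is -2.
Lower-order terms cancel with the polynomial part, so the numerator is (16)·x^3 + o(x^3), and the limit is (16)/(2) = 8.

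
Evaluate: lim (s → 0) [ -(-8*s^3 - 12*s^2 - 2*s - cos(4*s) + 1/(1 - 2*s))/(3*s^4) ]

Substitution gives 0/0; apply L'Hôpital's rule 4 times.
After differentiating numerator and denominator 4 times the quotient is (-256*cos(4*s) - 384/(2*s - 1)^5)/(-72); at s = 0 this is -16/9.

-16/9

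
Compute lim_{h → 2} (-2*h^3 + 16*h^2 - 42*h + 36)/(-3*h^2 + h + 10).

Since h = 2 makes numerator and denominator zero, (h - 2) divides both.
Cancelling it gives (-2*h^2 + 12*h - 18)/(-3*h - 5); now plug in h = 2 to get 2/11.

2/11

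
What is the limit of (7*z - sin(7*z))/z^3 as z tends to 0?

Direct substitution gives 0/0.
Apply L'Hôpital: lim (7 - 7*cos(7*z))/(3*z^2), still 0/0.
Apply L'Hôpital: lim (49*sin(7*z))/(6*z), still 0/0.
After 3 applications of L'Hôpital's rule the quotient is (343*cos(7*z))/(6); substituting z = 0 gives 343/6.

343/6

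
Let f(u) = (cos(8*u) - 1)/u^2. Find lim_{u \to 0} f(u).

-32

Direct substitution gives 0/0.
Apply L'Hôpital: lim (-8*sin(8*u))/(2*u), still 0/0.
After 2 applications of L'Hôpital's rule the quotient is (-64*cos(8*u))/(2); substituting u = 0 gives -32.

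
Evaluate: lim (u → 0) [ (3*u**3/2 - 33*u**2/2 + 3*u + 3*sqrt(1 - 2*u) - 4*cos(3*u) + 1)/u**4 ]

-123/8

Substitution gives 0/0 (the numerator vanishes to order 4).
Expand each term to order u^4: the coefficient of u^4 in 3·√(1 - 2u) is -15/8 and in -4·cos(3u) is -27/2.
Lower-order terms cancel with the polynomial part, so the numerator is (-123/8)·u^4 + o(u^4), and the limit is (-123/8)/(1) = -123/8.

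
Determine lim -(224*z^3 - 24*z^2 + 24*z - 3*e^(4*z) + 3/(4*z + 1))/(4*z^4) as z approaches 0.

Substitution gives 0/0; apply L'Hôpital's rule 4 times.
After differentiating numerator and denominator 4 times the quotient is (-768*e^(4*z) + 18432/(4*z + 1)^5)/(-96); at z = 0 this is -184.

-184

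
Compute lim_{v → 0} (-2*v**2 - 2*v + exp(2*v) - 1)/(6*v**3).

Direct substitution gives 0/0.
Apply L'Hôpital: lim (-4*v + 2*e^(2*v) - 2)/(18*v^2), still 0/0.
Apply L'Hôpital: lim (4*e^(2*v) - 4)/(36*v), still 0/0.
After 3 applications of L'Hôpital's rule the quotient is (8*e^(2*v))/(36); substituting v = 0 gives 2/9.

2/9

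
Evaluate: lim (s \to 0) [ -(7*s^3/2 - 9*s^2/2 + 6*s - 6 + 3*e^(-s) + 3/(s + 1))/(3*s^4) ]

-25/24

Substitution gives 0/0; apply L'Hôpital's rule 4 times.
After differentiating numerator and denominator 4 times the quotient is (3*e^(-s) + 72/(s + 1)^5)/(-72); at s = 0 this is -25/24.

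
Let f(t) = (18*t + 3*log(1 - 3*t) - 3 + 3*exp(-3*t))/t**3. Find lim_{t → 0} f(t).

Substitution gives 0/0; apply L'Hôpital's rule 3 times.
After differentiating numerator and denominator 3 times the quotient is (-81*e^(-3*t) + 162/(3*t - 1)^3)/(6); at t = 0 this is -81/2.

-81/2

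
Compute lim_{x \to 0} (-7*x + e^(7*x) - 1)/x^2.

49/2

Direct substitution gives 0/0.
Apply L'Hôpital: lim (7*e^(7*x) - 7)/(2*x), still 0/0.
After 2 applications of L'Hôpital's rule the quotient is (49*e^(7*x))/(2); substituting x = 0 gives 49/2.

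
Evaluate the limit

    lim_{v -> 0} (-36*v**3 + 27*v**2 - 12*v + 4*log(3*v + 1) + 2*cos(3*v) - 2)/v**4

-297/4

Substitution gives 0/0; apply L'Hôpital's rule 4 times.
After differentiating numerator and denominator 4 times the quotient is (162*cos(3*v) - 1944/(3*v + 1)^4)/(24); at v = 0 this is -297/4.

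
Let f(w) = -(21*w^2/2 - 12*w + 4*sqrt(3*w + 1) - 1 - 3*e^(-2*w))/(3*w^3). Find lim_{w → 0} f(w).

-43/12

Substitution gives 0/0 (the numerator vanishes to order 3).
Expand each term to order w^3: the coefficient of w^3 in 4·√(1 + 3w) is 27/4 and in -3·e^(-2w) is 4.
Lower-order terms cancel with the polynomial part, so the numerator is (43/4)·w^3 + o(w^3), and the limit is (43/4)/(-3) = -43/12.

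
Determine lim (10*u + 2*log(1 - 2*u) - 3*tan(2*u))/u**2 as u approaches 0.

-4

Substitution gives 0/0; apply L'Hôpital's rule 2 times.
After differentiating numerator and denominator 2 times the quotient is (-24*tan(2*u)/cos(2*u)^2 - 8/(2*u - 1)^2)/(2); at u = 0 this is -4.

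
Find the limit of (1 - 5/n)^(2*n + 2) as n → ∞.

e^(-10)

The base → 1 and the exponent → ∞: a 1^∞ form.
Take logarithms: (2n + 2)·ln(1 - 5/n). Since ln(1+u) ~ u for small u, this behaves like (2n)·(-5/n) → -10.
So the limit is e^(-10).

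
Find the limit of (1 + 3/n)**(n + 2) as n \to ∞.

e^(3)

Write it as [(1 + 3/n)^n]^(1) · (1 + 3/n)^(2). The bracketed term tends to e^(3) and the second factor to 1, so the limit is e^(3).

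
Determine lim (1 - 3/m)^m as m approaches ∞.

Let L be the limit and take ln: ln L = lim (m)·ln(1 - 3/m) = lim (m)·(-3/m + O(1/m²)) = -3.
Hence L = e^(-3).

e^(-3)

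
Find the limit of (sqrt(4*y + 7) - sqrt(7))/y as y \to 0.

A 0/0 form; rationalise with √(7 + 4y) + √7. This collapses the numerator to 4y, leaving 4/(√(7 + 4y) + √7) → 4/(2√7) = 2*√(7)/7.

2*√(7)/7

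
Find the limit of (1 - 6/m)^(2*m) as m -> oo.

Write it as [(1 - 6/m)^m]^(2) · (1 - 6/m)^(0). The bracketed term tends to e^(-6) and the second factor to 1, so the limit is e^(-12).

e^(-12)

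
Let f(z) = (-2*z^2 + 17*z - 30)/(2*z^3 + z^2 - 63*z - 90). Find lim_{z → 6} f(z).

-7/165

At z = 6 both the top and bottom vanish — a removable singularity. Factoring out (z - 6) from each leaves (5 - 2*z)/(2*z^2 + 13*z + 15), which at z = 6 equals -7/165.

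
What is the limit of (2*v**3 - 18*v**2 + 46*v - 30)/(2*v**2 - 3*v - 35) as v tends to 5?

At v = 5 both the top and bottom vanish — a removable singularity. Factoring out (v - 5) from each leaves (2*v^2 - 8*v + 6)/(2*v + 7), which at v = 5 equals 16/17.

16/17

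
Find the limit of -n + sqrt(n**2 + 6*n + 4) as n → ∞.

An ∞ − ∞ form. Rationalising with the conjugate, the difference becomes (6n + 4) / (√(n^2 + 6*n + 4) + n).
For large n the denominator behaves like 2·n, so the quotient tends to 6/2 = 3.

3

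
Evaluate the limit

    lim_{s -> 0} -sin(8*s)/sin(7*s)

-8/7

Substitution gives 0/0.
Divide numerator and denominator by s: sin(8s)/s → 8 and sin(7s)/s → 7, so the limit is -1·8/7 = -8/7.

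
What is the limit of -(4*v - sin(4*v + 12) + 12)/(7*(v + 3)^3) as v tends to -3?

-32/21

Direct substitution gives 0/0.
Apply L'Hôpital: lim (4 - 4*cos(4*v + 12))/(-21*(v + 3)^2), still 0/0.
Apply L'Hôpital: lim (16*sin(4*v + 12))/(-42*v - 126), still 0/0.
After 3 applications of L'Hôpital's rule the quotient is (64*cos(4*v + 12))/(-42); substituting v = -3 gives -32/21.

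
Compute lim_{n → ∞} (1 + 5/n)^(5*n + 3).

Write it as [(1 + 5/n)^n]^(5) · (1 + 5/n)^(3). The bracketed term tends to e^(5) and the second factor to 1, so the limit is e^(25).

e^(25)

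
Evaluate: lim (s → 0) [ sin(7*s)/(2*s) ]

Substitution gives 0/0.
Write it as (7/2)·sin(7s)/(7s); since sin(u)/u → 1, the limit is 7/2.

7/2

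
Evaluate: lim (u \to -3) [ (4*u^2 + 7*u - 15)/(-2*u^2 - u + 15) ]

Since u = -3 makes numerator and denominator zero, (u + 3) divides both.
Cancelling it gives (4*u - 5)/(5 - 2*u); now plug in u = -3 to get -17/11.

-17/11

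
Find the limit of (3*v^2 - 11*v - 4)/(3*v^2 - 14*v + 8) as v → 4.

13/10

Since v = 4 makes numerator and denominator zero, (v - 4) divides both.
Cancelling it gives (3*v + 1)/(3*v - 2); now plug in v = 4 to get 13/10.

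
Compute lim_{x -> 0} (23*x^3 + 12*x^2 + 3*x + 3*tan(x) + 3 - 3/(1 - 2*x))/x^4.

Substitution gives 0/0 (the numerator vanishes to order 4).
Expand each term to order x^4: the coefficient of x^4 in -3·1/(1 - 2x) is -48 and in 3·tan(x) is 0.
Lower-order terms cancel with the polynomial part, so the numerator is (-48)·x^4 + o(x^4), and the limit is (-48)/(1) = -48.

-48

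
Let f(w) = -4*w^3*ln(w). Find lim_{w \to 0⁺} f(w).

0

This is a 0·(−∞) form. Rewrite as -4·ln(w) / w^(−3) and apply L'Hôpital:
the derivative quotient is -4·(1/w) / (−3·w^(−4)) = (4/3)·w^3 → 0.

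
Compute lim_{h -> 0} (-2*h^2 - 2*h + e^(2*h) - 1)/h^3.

Direct substitution gives 0/0.
Apply L'Hôpital: lim (-4*h + 2*e^(2*h) - 2)/(3*h^2), still 0/0.
Apply L'Hôpital: lim (4*e^(2*h) - 4)/(6*h), still 0/0.
After 3 applications of L'Hôpital's rule the quotient is (8*e^(2*h))/(6); substituting h = 0 gives 4/3.

4/3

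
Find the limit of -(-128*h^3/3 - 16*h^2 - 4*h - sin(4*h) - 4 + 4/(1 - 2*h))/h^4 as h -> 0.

Substitution gives 0/0 (the numerator vanishes to order 4).
Expand each term to order h^4: the coefficient of h^4 in −sin(4h) is 0 and in 4·1/(1 - 2h) is 64.
Lower-order terms cancel with the polynomial part, so the numerator is (64)·h^4 + o(h^4), and the limit is (64)/(-1) = -64.

-64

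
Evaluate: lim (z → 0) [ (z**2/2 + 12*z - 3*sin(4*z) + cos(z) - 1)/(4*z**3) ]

8

Substitution gives 0/0 (the numerator vanishes to order 3).
Expand each term to order z^3: the coefficient of z^3 in -3·sin(4z) is 32 and in cos(z) is 0.
Lower-order terms cancel with the polynomial part, so the numerator is (32)·z^3 + o(z^3), and the limit is (32)/(4) = 8.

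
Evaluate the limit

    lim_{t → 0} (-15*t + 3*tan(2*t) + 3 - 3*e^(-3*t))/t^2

Substitution gives 0/0; apply L'Hôpital's rule 2 times.
After differentiating numerator and denominator 2 times the quotient is (24*tan(2*t)/cos(2*t)^2 - 27*e^(-3*t))/(2); at t = 0 this is -27/2.

-27/2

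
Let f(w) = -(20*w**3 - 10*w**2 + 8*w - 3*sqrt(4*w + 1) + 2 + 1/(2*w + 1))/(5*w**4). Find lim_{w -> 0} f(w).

-46/5

Substitution gives 0/0 (the numerator vanishes to order 4).
Expand each term to order w^4: the coefficient of w^4 in -3·√(1 + 4w) is 30 and in 1/(1 + 2w) is 16.
Lower-order terms cancel with the polynomial part, so the numerator is (46)·w^4 + o(w^4), and the limit is (46)/(-5) = -46/5.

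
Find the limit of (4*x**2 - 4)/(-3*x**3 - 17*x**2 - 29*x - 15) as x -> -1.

At x = -1 both the top and bottom vanish — a removable singularity. Factoring out (x + 1) from each leaves (4*x - 4)/(-3*x^2 - 14*x - 15), which at x = -1 equals 2.

2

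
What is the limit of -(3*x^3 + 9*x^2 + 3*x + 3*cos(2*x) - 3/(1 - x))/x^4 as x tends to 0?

Substitution gives 0/0; apply L'Hôpital's rule 4 times.
After differentiating numerator and denominator 4 times the quotient is (48*cos(2*x) + 72/(x - 1)^5)/(-24); at x = 0 this is 1.

1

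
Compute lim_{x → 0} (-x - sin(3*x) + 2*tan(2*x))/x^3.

Substitution gives 0/0; apply L'Hôpital's rule 3 times.
After differentiating numerator and denominator 3 times the quotient is (27*cos(3*x) + 96*tan(2*x)^4 + 128*tan(2*x)^2 + 32)/(6); at x = 0 this is 59/6.

59/6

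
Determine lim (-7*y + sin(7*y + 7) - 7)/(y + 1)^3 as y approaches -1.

Direct substitution gives 0/0.
Apply L'Hôpital: lim (7*cos(7*y + 7) - 7)/(3*(y + 1)^2), still 0/0.
Apply L'Hôpital: lim (-49*sin(7*y + 7))/(6*y + 6), still 0/0.
After 3 applications of L'Hôpital's rule the quotient is (-343*cos(7*y + 7))/(6); substituting y = -1 gives -343/6.

-343/6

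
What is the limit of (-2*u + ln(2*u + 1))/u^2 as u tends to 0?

Direct substitution gives 0/0.
Apply L'Hôpital: lim (-2 + 2/(2*u + 1))/(2*u), still 0/0.
After 2 applications of L'Hôpital's rule the quotient is (-4/(2*u + 1)^2)/(2); substituting u = 0 gives -2.

-2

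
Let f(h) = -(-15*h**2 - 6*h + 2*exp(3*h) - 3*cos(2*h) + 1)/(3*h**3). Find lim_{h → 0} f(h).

Substitution gives 0/0 (the numerator vanishes to order 3).
Expand each term to order h^3: the coefficient of h^3 in -3·cos(2h) is 0 and in 2·e^(3h) is 9.
Lower-order terms cancel with the polynomial part, so the numerator is (9)·h^3 + o(h^3), and the limit is (9)/(-3) = -3.

-3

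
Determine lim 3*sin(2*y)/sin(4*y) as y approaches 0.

3/2

Substitution gives 0/0.
Divide numerator and denominator by y: sin(2y)/y → 2 and sin(4y)/y → 4, so the limit is 3·2/4 = 3/2.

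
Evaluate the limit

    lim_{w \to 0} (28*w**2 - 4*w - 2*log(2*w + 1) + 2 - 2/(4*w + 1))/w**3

368/3

Substitution gives 0/0 (the numerator vanishes to order 3).
Expand each term to order w^3: the coefficient of w^3 in -2·1/(1 + 4w) is 128 and in -2·ln(1 + 2w) is -16/3.
Lower-order terms cancel with the polynomial part, so the numerator is (368/3)·w^3 + o(w^3), and the limit is (368/3)/(1) = 368/3.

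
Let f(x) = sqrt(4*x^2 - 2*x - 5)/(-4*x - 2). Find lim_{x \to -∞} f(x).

1/2

For large |x|, √(4*x^2 - 2*x - 5) ≈ √4·|x| and the denominator ≈ -4x.
Since x → −∞, |x| = −x, giving −√4/(-4) = 1/2.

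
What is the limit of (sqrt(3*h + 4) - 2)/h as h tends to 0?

3/4

A 0/0 form; rationalise with √(4 + 3h) + √4. This collapses the numerator to 3h, leaving 3/(√(4 + 3h) + √4) → 3/(2√4) = 3/4.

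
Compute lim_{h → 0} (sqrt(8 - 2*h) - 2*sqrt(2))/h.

A 0/0 form; rationalise with √(8 - 2h) + √8. This collapses the numerator to -2h, leaving -2/(√(8 - 2h) + √8) → -2/(2√8) = -√(2)/4.

-√(2)/4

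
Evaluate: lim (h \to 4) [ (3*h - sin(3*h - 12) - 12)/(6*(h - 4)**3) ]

Direct substitution gives 0/0.
Apply L'Hôpital: lim (3 - 3*cos(3*h - 12))/(18*(h - 4)^2), still 0/0.
Apply L'Hôpital: lim (9*sin(3*h - 12))/(36*h - 144), still 0/0.
After 3 applications of L'Hôpital's rule the quotient is (27*cos(3*h - 12))/(36); substituting h = 4 gives 3/4.

3/4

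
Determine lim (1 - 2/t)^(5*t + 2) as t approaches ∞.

e^(-10)

The base → 1 and the exponent → ∞: a 1^∞ form.
Take logarithms: (5t + 2)·ln(1 - 2/t). Since ln(1+u) ~ u for small u, this behaves like (5t)·(-2/t) → -10.
So the limit is e^(-10).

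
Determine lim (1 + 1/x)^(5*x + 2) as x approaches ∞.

Let L be the limit and take ln: ln L = lim (5x + 2)·ln(1 + 1/x) = lim (5x + 2)·(1/x + O(1/x²)) = 5.
Hence L = e^(5).

e^(5)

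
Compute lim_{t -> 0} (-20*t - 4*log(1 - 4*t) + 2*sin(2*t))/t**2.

Substitution gives 0/0 (the numerator vanishes to order 2).
Expand each term to order t^2: the coefficient of t^2 in 2·sin(2t) is 0 and in -4·ln(1 - 4t) is 32.
Lower-order terms cancel with the polynomial part, so the numerator is (32)·t^2 + o(t^2), and the limit is (32)/(1) = 32.

32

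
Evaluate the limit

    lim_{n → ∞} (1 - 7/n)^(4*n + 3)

The base → 1 and the exponent → ∞: a 1^∞ form.
Take logarithms: (4n + 3)·ln(1 - 7/n). Since ln(1+u) ~ u for small u, this behaves like (4n)·(-7/n) → -28.
So the limit is e^(-28).

e^(-28)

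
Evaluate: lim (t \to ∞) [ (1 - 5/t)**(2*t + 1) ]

Write it as [(1 - 5/t)^t]^(2) · (1 - 5/t)^(1). The bracketed term tends to e^(-5) and the second factor to 1, so the limit is e^(-10).

e^(-10)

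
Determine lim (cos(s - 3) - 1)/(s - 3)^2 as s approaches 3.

-1/2

Direct substitution gives 0/0.
Apply L'Hôpital: lim (-sin(s - 3))/(2*s - 6), still 0/0.
After 2 applications of L'Hôpital's rule the quotient is (-cos(s - 3))/(2); substituting s = 3 gives -1/2.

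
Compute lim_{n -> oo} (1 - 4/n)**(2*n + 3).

e^(-8)

Write it as [(1 - 4/n)^n]^(2) · (1 - 4/n)^(3). The bracketed term tends to e^(-4) and the second factor to 1, so the limit is e^(-8).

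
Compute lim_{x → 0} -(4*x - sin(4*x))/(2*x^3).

Direct substitution gives 0/0.
Apply L'Hôpital: lim (4 - 4*cos(4*x))/(-6*x^2), still 0/0.
Apply L'Hôpital: lim (16*sin(4*x))/(-12*x), still 0/0.
After 3 applications of L'Hôpital's rule the quotient is (64*cos(4*x))/(-12); substituting x = 0 gives -16/3.

-16/3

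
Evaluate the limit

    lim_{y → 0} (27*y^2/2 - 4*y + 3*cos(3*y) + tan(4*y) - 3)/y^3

64/3

Substitution gives 0/0 (the numerator vanishes to order 3).
Expand each term to order y^3: the coefficient of y^3 in tan(4y) is 64/3 and in 3·cos(3y) is 0.
Lower-order terms cancel with the polynomial part, so the numerator is (64/3)·y^3 + o(y^3), and the limit is (64/3)/(1) = 64/3.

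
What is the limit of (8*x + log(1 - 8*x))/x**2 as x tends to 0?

-32

Direct substitution gives 0/0.
Apply L'Hôpital: lim (8 - 8/(1 - 8*x))/(2*x), still 0/0.
After 2 applications of L'Hôpital's rule the quotient is (-64/(1 - 8*x)^2)/(2); substituting x = 0 gives -32.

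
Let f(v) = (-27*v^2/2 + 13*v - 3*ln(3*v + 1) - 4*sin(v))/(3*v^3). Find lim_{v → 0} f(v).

-79/9

Substitution gives 0/0; apply L'Hôpital's rule 3 times.
After differentiating numerator and denominator 3 times the quotient is (4*cos(v) - 162/(3*v + 1)^3)/(18); at v = 0 this is -79/9.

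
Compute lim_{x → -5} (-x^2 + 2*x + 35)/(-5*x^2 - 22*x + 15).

Direct substitution gives 0/0, so factor. Both numerator and denominator have (x + 5) as a factor.
After cancelling, the expression reduces to (7 - x)/(3 - 5*x).
Substituting x = -5 gives 3/7.

3/7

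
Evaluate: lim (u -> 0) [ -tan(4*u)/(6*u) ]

Substitution gives 0/0.
Since tan(θ)/θ → 1 as θ → 0, tan(4u)/(4u) → 1 and the limit is 4/(-6) = -2/3.

-2/3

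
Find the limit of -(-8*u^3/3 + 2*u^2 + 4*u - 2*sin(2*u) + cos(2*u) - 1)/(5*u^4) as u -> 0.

Substitution gives 0/0 (the numerator vanishes to order 4).
Expand each term to order u^4: the coefficient of u^4 in cos(2u) is 2/3 and in -2·sin(2u) is 0.
Lower-order terms cancel with the polynomial part, so the numerator is (2/3)·u^4 + o(u^4), and the limit is (2/3)/(-5) = -2/15.

-2/15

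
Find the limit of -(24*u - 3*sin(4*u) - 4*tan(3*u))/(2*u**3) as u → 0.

Substitution gives 0/0; apply L'Hôpital's rule 3 times.
After differentiating numerator and denominator 3 times the quotient is (192*cos(4*u) - 648*tan(3*u)^4 - 864*tan(3*u)^2 - 216)/(-12); at u = 0 this is 2.

2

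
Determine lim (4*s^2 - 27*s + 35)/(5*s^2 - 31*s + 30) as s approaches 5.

At s = 5 both the top and bottom vanish — a removable singularity. Factoring out (s - 5) from each leaves (4*s - 7)/(5*s - 6), which at s = 5 equals 13/19.

13/19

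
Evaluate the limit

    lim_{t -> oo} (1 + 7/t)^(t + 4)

Let L be the limit and take ln: ln L = lim (t + 4)·ln(1 + 7/t) = lim (t + 4)·(7/t + O(1/t²)) = 7.
Hence L = e^(7).

e^(7)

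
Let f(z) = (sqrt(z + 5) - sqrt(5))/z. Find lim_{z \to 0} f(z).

A 0/0 form; rationalise with √(5 + z) + √5. This collapses the numerator to z, leaving 1/(√(5 + z) + √5) → 1/(2√5) = √(5)/10.

√(5)/10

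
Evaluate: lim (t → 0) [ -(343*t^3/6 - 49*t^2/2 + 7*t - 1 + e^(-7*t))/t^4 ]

Direct substitution gives 0/0.
Apply L'Hôpital: lim (343*t^2/2 - 49*t + 7 - 7*e^(-7*t))/(-4*t^3), still 0/0.
Apply L'Hôpital: lim (343*t - 49 + 49*e^(-7*t))/(-12*t^2), still 0/0.
Apply L'Hôpital: lim (343 - 343*e^(-7*t))/(-24*t), still 0/0.
After 4 applications of L'Hôpital's rule the quotient is (2401*e^(-7*t))/(-24); substituting t = 0 gives -2401/24.

-2401/24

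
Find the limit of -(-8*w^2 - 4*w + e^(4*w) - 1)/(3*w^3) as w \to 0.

Direct substitution gives 0/0.
Apply L'Hôpital: lim (-16*w + 4*e^(4*w) - 4)/(-9*w^2), still 0/0.
Apply L'Hôpital: lim (16*e^(4*w) - 16)/(-18*w), still 0/0.
After 3 applications of L'Hôpital's rule the quotient is (64*e^(4*w))/(-18); substituting w = 0 gives -32/9.

-32/9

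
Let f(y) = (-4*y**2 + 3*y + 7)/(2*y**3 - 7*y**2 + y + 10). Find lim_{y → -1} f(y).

11/21

Since y = -1 makes numerator and denominator zero, (y + 1) divides both.
Cancelling it gives (7 - 4*y)/(2*y^2 - 9*y + 10); now plug in y = -1 to get 11/21.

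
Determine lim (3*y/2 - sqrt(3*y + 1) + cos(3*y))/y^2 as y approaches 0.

Substitution gives 0/0 (the numerator vanishes to order 2).
Expand each term to order y^2: the coefficient of y^2 in cos(3y) is -9/2 and in −√(1 + 3y) is 9/8.
Lower-order terms cancel with the polynomial part, so the numerator is (-27/8)·y^2 + o(y^2), and the limit is (-27/8)/(1) = -27/8.

-27/8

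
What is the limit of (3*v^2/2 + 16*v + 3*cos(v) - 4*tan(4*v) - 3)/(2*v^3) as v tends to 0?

Substitution gives 0/0; apply L'Hôpital's rule 3 times.
After differentiating numerator and denominator 3 times the quotient is (3*sin(v) - 1536*tan(4*v)^4 - 2048*tan(4*v)^2 - 512)/(12); at v = 0 this is -128/3.

-128/3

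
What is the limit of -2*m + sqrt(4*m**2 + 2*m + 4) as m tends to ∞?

This has the form ∞ − ∞. Multiply and divide by the conjugate √(4*m^2 + 2*m + 4) + 2m.
That gives (2m + 4) / (√(4*m^2 + 2*m + 4) + 2m).
Divide numerator and denominator by m: the limit is 2/(2·2) = 1/2.

1/2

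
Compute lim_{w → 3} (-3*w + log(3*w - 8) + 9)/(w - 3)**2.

-9/2

Direct substitution gives 0/0.
Apply L'Hôpital: lim (-3 + 3/(3*w - 8))/(2*w - 6), still 0/0.
After 2 applications of L'Hôpital's rule the quotient is (-9/(3*w - 8)^2)/(2); substituting w = 3 gives -9/2.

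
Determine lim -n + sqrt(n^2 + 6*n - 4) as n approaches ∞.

3

This has the form ∞ − ∞. Multiply and divide by the conjugate √(n^2 + 6*n - 4) + n.
That gives (6n - 4) / (√(n^2 + 6*n - 4) + n).
Divide numerator and denominator by n: the limit is 6/(2·1) = 3.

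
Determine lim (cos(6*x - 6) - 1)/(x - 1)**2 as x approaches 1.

Direct substitution gives 0/0.
Apply L'Hôpital: lim (-6*sin(6*x - 6))/(2*x - 2), still 0/0.
After 2 applications of L'Hôpital's rule the quotient is (-36*cos(6*x - 6))/(2); substituting x = 1 gives -18.

-18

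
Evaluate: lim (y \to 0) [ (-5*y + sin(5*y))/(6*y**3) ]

Direct substitution gives 0/0.
Apply L'Hôpital: lim (5*cos(5*y) - 5)/(18*y^2), still 0/0.
Apply L'Hôpital: lim (-25*sin(5*y))/(36*y), still 0/0.
After 3 applications of L'Hôpital's rule the quotient is (-125*cos(5*y))/(36); substituting y = 0 gives -125/36.

-125/36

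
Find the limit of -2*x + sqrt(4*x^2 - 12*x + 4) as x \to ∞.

This has the form ∞ − ∞. Multiply and divide by the conjugate √(4*x^2 - 12*x + 4) + 2x.
That gives (-12x + 4) / (√(4*x^2 - 12*x + 4) + 2x).
Divide numerator and denominator by x: the limit is -12/(2·2) = -3.

-3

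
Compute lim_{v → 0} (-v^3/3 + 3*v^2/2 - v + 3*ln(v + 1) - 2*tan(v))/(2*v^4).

-3/8

Substitution gives 0/0 (the numerator vanishes to order 4).
Expand each term to order v^4: the coefficient of v^4 in 3·ln(1 + v) is -3/4 and in -2·tan(v) is 0.
Lower-order terms cancel with the polynomial part, so the numerator is (-3/4)·v^4 + o(v^4), and the limit is (-3/4)/(2) = -3/8.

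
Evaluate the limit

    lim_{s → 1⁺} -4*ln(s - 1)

As s → 1⁺, s - 1 → 0⁺ and ln(s - 1) → −∞.
Multiplying by -4 gives ∞.

∞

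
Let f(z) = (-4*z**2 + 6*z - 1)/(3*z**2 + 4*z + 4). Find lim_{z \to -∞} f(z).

-4/3

Numerator and denominator both have degree 2.
Dividing every term by z^2, all lower-order terms vanish and the limit is the ratio of leading coefficients, -4/(3) = -4/3.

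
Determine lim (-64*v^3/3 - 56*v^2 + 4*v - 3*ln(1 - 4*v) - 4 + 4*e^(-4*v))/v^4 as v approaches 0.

704/3

Substitution gives 0/0 (the numerator vanishes to order 4).
Expand each term to order v^4: the coefficient of v^4 in -3·ln(1 - 4v) is 192 and in 4·e^(-4v) is 128/3.
Lower-order terms cancel with the polynomial part, so the numerator is (704/3)·v^4 + o(v^4), and the limit is (704/3)/(1) = 704/3.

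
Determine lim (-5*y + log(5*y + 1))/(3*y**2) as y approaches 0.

-25/6

Direct substitution gives 0/0.
Apply L'Hôpital: lim (-5 + 5/(5*y + 1))/(6*y), still 0/0.
After 2 applications of L'Hôpital's rule the quotient is (-25/(5*y + 1)^2)/(6); substituting y = 0 gives -25/6.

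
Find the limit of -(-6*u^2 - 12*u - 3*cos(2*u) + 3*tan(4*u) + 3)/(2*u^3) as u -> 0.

-32

Substitution gives 0/0; apply L'Hôpital's rule 3 times.
After differentiating numerator and denominator 3 times the quotient is (-24*sin(2*u) + 1152*tan(4*u)^4 + 1536*tan(4*u)^2 + 384)/(-12); at u = 0 this is -32.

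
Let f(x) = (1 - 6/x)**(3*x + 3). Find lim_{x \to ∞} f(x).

e^(-18)

The base → 1 and the exponent → ∞: a 1^∞ form.
Take logarithms: (3x + 3)·ln(1 - 6/x). Since ln(1+u) ~ u for small u, this behaves like (3x)·(-6/x) → -18.
So the limit is e^(-18).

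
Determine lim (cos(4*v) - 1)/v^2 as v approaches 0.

-8

Direct substitution gives 0/0.
Apply L'Hôpital: lim (-4*sin(4*v))/(2*v), still 0/0.
After 2 applications of L'Hôpital's rule the quotient is (-16*cos(4*v))/(2); substituting v = 0 gives -8.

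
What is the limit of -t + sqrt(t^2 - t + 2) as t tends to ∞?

This has the form ∞ − ∞. Multiply and divide by the conjugate √(t^2 - t + 2) + t.
That gives (-t + 2) / (√(t^2 - t + 2) + t).
Divide numerator and denominator by t: the limit is -1/(2·1) = -1/2.

-1/2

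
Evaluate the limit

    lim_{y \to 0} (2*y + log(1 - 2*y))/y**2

-2

Direct substitution gives 0/0.
Apply L'Hôpital: lim (2 - 2/(1 - 2*y))/(2*y), still 0/0.
After 2 applications of L'Hôpital's rule the quotient is (-4/(1 - 2*y)^2)/(2); substituting y = 0 gives -2.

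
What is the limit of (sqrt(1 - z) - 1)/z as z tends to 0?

-1/2

Substitution gives 0/0. Multiply numerator and denominator by the conjugate √(1 - z) + √1.
The numerator becomes (1 - z) − 1 = -z, so the expression simplifies to -1/(√(1 - z) + √1).
Letting z → 0 gives -1/(2√1) = -1/2.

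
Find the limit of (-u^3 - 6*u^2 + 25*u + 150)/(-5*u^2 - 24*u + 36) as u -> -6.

Direct substitution gives 0/0, so factor. Both numerator and denominator have (u + 6) as a factor.
After cancelling, the expression reduces to (25 - u^2)/(6 - 5*u).
Substituting u = -6 gives -11/36.

-11/36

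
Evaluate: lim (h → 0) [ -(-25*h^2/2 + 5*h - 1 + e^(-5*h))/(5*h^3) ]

25/6

Direct substitution gives 0/0.
Apply L'Hôpital: lim (-25*h + 5 - 5*e^(-5*h))/(-15*h^2), still 0/0.
Apply L'Hôpital: lim (-25 + 25*e^(-5*h))/(-30*h), still 0/0.
After 3 applications of L'Hôpital's rule the quotient is (-125*e^(-5*h))/(-30); substituting h = 0 gives 25/6.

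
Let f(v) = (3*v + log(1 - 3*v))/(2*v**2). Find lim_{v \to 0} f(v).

-9/4

Direct substitution gives 0/0.
Apply L'Hôpital: lim (3 - 3/(1 - 3*v))/(4*v), still 0/0.
After 2 applications of L'Hôpital's rule the quotient is (-9/(1 - 3*v)^2)/(4); substituting v = 0 gives -9/4.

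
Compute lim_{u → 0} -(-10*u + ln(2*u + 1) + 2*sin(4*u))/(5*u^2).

Substitution gives 0/0 (the numerator vanishes to order 2).
Expand each term to order u^2: the coefficient of u^2 in 2·sin(4u) is 0 and in ln(1 + 2u) is -2.
Lower-order terms cancel with the polynomial part, so the numerator is (-2)·u^2 + o(u^2), and the limit is (-2)/(-5) = 2/5.

2/5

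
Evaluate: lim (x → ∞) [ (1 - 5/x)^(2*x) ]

The base → 1 and the exponent → ∞: a 1^∞ form.
Take logarithms: (2x)·ln(1 - 5/x). Since ln(1+u) ~ u for small u, this behaves like (2x)·(-5/x) → -10.
So the limit is e^(-10).

e^(-10)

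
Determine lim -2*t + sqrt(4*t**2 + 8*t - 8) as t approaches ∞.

This has the form ∞ − ∞. Multiply and divide by the conjugate √(4*t^2 + 8*t - 8) + 2t.
That gives (8t - 8) / (√(4*t^2 + 8*t - 8) + 2t).
Divide numerator and denominator by t: the limit is 8/(2·2) = 2.

2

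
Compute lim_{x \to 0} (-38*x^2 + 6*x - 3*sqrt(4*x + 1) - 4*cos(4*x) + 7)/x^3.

Substitution gives 0/0 (the numerator vanishes to order 3).
Expand each term to order x^3: the coefficient of x^3 in -3·√(1 + 4x) is -12 and in -4·cos(4x) is 0.
Lower-order terms cancel with the polynomial part, so the numerator is (-12)·x^3 + o(x^3), and the limit is (-12)/(1) = -12.

-12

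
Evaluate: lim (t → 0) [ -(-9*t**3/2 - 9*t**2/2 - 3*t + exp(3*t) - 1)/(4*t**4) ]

Direct substitution gives 0/0.
Apply L'Hôpital: lim (-27*t^2/2 - 9*t + 3*e^(3*t) - 3)/(-16*t^3), still 0/0.
Apply L'Hôpital: lim (-27*t + 9*e^(3*t) - 9)/(-48*t^2), still 0/0.
Apply L'Hôpital: lim (27*e^(3*t) - 27)/(-96*t), still 0/0.
After 4 applications of L'Hôpital's rule the quotient is (81*e^(3*t))/(-96); substituting t = 0 gives -27/32.

-27/32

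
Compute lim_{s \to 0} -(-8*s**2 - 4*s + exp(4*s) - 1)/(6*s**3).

Direct substitution gives 0/0.
Apply L'Hôpital: lim (-16*s + 4*e^(4*s) - 4)/(-18*s^2), still 0/0.
Apply L'Hôpital: lim (16*e^(4*s) - 16)/(-36*s), still 0/0.
After 3 applications of L'Hôpital's rule the quotient is (64*e^(4*s))/(-36); substituting s = 0 gives -16/9.

-16/9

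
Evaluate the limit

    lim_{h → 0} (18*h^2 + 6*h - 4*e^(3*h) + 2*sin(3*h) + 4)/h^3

Substitution gives 0/0; apply L'Hôpital's rule 3 times.
After differentiating numerator and denominator 3 times the quotient is (-108*e^(3*h) - 54*cos(3*h))/(6); at h = 0 this is -27.

-27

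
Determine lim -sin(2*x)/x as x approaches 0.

Substitution gives 0/0.
Write it as (2/(-1))·sin(2x)/(2x); since sin(u)/u → 1, the limit is -2.

-2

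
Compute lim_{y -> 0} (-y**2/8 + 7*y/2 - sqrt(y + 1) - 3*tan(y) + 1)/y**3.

-17/16

Substitution gives 0/0 (the numerator vanishes to order 3).
Expand each term to order y^3: the coefficient of y^3 in −√(1 + y) is -1/16 and in -3·tan(y) is -1.
Lower-order terms cancel with the polynomial part, so the numerator is (-17/16)·y^3 + o(y^3), and the limit is (-17/16)/(1) = -17/16.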